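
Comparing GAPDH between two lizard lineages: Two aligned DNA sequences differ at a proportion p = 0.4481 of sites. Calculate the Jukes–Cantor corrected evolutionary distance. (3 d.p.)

d = −(3/4) ln(1 − 4p/3) = −0.75 ln(1 − 0.597467) = −0.75 ln(0.402533)
  = −0.75 × (-0.909978) = 0.682484 substitutions/site.

0.682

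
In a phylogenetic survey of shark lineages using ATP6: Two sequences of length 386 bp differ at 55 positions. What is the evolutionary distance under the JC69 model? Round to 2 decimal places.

0.16

p = 55/386 ≈ 0.142487.
d = −(3/4) ln(1 − 4p/3) = −0.75 ln(1 − 0.189983) = −0.75 ln(0.810017)
  = −0.75 × (-0.210700) = 0.158025 substitutions/site.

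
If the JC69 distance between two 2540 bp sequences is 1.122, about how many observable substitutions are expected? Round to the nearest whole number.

1478

Invert JC69: p = (3/4)(1 − e^(−4d/3)) = 0.75 × (1 − e^(-1.496)) = 0.75 × (1 − 0.224024) = 0.581982.
Expected differing sites = pL ≈ 0.581982 × 2540 = 1478.23428 ≈ 1478.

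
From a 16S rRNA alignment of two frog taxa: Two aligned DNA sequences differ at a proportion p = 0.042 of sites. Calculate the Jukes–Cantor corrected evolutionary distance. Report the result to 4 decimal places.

0.0432

d = −(3/4) ln(1 − 4p/3) = −0.75 ln(1 − 0.056) = −0.75 ln(0.944)
  = −0.75 × (-0.057629) = 0.043222 substitutions/site.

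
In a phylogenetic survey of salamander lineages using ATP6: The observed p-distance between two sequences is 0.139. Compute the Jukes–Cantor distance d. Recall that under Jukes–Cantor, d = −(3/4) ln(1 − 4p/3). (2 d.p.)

d = −(3/4) ln(1 − 4p/3) = −0.75 ln(1 − 0.185333) = −0.75 ln(0.814667)
  = −0.75 × (-0.204976) = 0.153732 substitutions/site.

0.15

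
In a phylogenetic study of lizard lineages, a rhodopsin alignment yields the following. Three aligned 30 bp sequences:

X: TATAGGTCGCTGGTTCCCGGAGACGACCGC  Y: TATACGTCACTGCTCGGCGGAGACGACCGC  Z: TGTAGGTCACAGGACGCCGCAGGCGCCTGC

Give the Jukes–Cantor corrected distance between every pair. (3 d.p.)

X–Y: 6/30 sites differ → p = 0.2, d = −0.75 ln(1 − 0.266667) = 0.232617 ≈ 0.233.
X–Z: 10/30 sites differ → p ≈ 0.333333, d = −0.75 ln(1 − 0.444444) = 0.440839 ≈ 0.441.
Y–Z: 10/30 sites differ → p ≈ 0.333333, d = −0.75 ln(1 − 0.444444) = 0.440839 ≈ 0.441.

d(X,Y) = 0.233, d(X,Z) = 0.441, d(Y,Z) = 0.441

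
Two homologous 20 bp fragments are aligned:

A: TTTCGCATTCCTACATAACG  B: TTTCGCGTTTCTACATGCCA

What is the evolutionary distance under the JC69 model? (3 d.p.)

The sequences differ at 5 of 20 sites (7, 10, 17, 18, 20), so p = 5/20 = 0.25.
d = −(3/4) ln(1 − 4p/3) = −0.75 ln(1 − 0.333333) = −0.75 ln(0.666667)
  = −0.75 × (-0.405465) = 0.304099 substitutions/site.

0.304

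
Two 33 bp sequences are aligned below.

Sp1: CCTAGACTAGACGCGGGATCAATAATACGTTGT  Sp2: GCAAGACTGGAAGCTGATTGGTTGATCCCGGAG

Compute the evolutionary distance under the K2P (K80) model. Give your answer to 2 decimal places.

0.87

Of 33 sites, 5 differences are transitions and 12 are transversions, so P = 5/33 ≈ 0.151515 and Q = 12/33 ≈ 0.363636.
Under the Kimura two-parameter model, d = −½ ln(1 − 2P − Q) − ¼ ln(1 − 2Q).
1 − 2P − Q = 0.333334, giving −½ ln(0.333334) = 0.549305.
1 − 2Q = 0.272728, giving −¼ ln(0.272728) = 0.324820.
d = 0.549305 + 0.324820 = 0.874125.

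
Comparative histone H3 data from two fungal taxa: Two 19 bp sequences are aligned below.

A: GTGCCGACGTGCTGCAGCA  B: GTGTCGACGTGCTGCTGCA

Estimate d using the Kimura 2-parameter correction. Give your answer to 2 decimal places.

0.11

Of 19 sites, 1 differences are transitions and 1 are transversions, so P = 1/19 ≈ 0.052632 and Q = 1/19 ≈ 0.052632.
Under the Kimura two-parameter model, d = −½ ln(1 − 2P − Q) − ¼ ln(1 − 2Q).
1 − 2P − Q = 0.842104, giving −½ ln(0.842104) = 0.085926.
1 − 2Q = 0.894736, giving −¼ ln(0.894736) = 0.027807.
d = 0.085926 + 0.027807 = 0.113733.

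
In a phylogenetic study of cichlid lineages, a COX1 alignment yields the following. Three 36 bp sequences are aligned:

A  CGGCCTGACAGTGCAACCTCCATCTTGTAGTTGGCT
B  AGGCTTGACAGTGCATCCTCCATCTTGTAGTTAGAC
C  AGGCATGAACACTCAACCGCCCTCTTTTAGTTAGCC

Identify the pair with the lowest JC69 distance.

A and B

A–B: 6/36 differ, p = 0.167, d = 0.188.
A–C: 12/36 differ, p = 0.333, d = 0.441.
B–C: 11/36 differ, p = 0.306, d = 0.392.
The smallest distance is between A and B.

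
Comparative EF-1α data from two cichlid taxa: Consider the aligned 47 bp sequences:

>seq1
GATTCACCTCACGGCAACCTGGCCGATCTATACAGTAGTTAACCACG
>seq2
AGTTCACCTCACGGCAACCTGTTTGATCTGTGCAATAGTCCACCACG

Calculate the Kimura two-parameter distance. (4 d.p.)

Of 47 sites, 8 differences are transitions and 2 are transversions, so P = 8/47 ≈ 0.170213 and Q = 2/47 ≈ 0.042553.
Under the Kimura two-parameter model, d = −½ ln(1 − 2P − Q) − ¼ ln(1 − 2Q).
1 − 2P − Q = 0.617021, giving −½ ln(0.617021) = 0.241426.
1 − 2Q = 0.914894, giving −¼ ln(0.914894) = 0.022237.
d = 0.241426 + 0.022237 = 0.263663.

0.2637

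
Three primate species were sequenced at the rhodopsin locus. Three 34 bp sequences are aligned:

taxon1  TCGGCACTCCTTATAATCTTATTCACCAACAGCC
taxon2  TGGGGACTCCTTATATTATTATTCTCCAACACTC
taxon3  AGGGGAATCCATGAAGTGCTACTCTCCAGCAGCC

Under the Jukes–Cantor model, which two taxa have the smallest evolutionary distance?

taxon1–taxon2: 7/34 differ, p = 0.206, d = 0.241.
taxon1–taxon3: 13/34 differ, p = 0.382, d = 0.535.
taxon2–taxon3: 12/34 differ, p = 0.353, d = 0.477.
The smallest distance is between taxon1 and taxon2.

taxon1 and taxon2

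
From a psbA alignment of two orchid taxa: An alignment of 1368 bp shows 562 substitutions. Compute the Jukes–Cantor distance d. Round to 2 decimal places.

p = 562/1368 ≈ 0.410819.
d = −(3/4) ln(1 − 4p/3) = −0.75 ln(1 − 0.547759) = −0.75 ln(0.452241)
  = −0.75 × (-0.793540) = 0.595155 substitutions/site.

0.60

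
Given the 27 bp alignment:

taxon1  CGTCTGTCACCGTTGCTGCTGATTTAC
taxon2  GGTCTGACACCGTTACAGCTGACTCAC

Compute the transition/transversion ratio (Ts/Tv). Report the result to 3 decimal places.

1.000

Transitions are A↔G and C↔T; transversions are all other mismatches.
Transitions: 3. Transversions: 3.
R = 3/3 = 1.000.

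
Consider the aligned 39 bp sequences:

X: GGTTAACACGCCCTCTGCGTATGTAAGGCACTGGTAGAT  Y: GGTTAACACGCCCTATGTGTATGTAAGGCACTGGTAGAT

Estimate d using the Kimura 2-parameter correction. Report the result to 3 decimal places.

Of 39 sites, 1 differences are transitions and 1 are transversions, so P = 1/39 ≈ 0.025641 and Q = 1/39 ≈ 0.025641.
Under the Kimura two-parameter model, d = −½ ln(1 − 2P − Q) − ¼ ln(1 − 2Q).
1 − 2P − Q = 0.923077, giving −½ ln(0.923077) = 0.040021.
1 − 2Q = 0.948718, giving −¼ ln(0.948718) = 0.013161.
d = 0.040021 + 0.013161 = 0.053182.

0.053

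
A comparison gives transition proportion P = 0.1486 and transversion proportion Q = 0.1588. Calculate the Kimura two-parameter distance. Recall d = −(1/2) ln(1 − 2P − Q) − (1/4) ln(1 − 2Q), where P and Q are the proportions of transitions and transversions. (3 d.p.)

0.400

Under the Kimura two-parameter model, d = −½ ln(1 − 2P − Q) − ¼ ln(1 − 2Q).
1 − 2P − Q = 0.544, giving −½ ln(0.544) = 0.304403.
1 − 2Q = 0.6824, giving −¼ ln(0.6824) = 0.095535.
d = 0.304403 + 0.095535 = 0.399938.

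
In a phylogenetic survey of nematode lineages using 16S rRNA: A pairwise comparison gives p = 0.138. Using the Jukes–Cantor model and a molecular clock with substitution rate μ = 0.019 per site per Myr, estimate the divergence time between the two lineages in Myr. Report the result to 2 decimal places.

d = −(3/4) ln(1 − 4p/3) = −0.75 ln(1 − 0.184) = −0.75 ln(0.816)
  = −0.75 × (-0.203341) = 0.152506 substitutions/site.
Under a molecular clock d = 2μt, so t = d/(2μ) = 0.152506 / (2 × 0.019) = 4.01 Myr.

4.01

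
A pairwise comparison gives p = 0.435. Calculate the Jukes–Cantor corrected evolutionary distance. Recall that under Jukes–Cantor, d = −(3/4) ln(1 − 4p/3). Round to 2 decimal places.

d = −(3/4) ln(1 − 4p/3) = −0.75 ln(1 − 0.58) = −0.75 ln(0.42)
  = −0.75 × (-0.867501) = 0.650626 substitutions/site.

0.65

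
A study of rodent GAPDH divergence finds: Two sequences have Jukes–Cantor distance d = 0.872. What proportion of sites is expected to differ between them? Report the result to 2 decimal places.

0.52

p = (3/4)(1 − e^(−4d/3)) = 0.75 × (1 − e^(-1.162667)) = 0.75 × (1 − 0.312651) = 0.515512.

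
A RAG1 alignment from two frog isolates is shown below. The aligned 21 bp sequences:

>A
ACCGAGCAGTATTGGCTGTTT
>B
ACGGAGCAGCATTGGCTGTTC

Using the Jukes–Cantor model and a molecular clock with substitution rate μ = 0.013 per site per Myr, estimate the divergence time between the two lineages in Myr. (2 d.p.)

The sequences differ at 3 of 21 sites (3, 10, 21), so p = 3/21 ≈ 0.142857.
d = −(3/4) ln(1 − 4p/3) = −0.75 ln(1 − 0.190476) = −0.75 ln(0.809524)
  = −0.75 × (-0.211309) = 0.158482 substitutions/site.
Under a molecular clock d = 2μt, so t = d/(2μ) = 0.158482 / (2 × 0.013) = 6.10 Myr.

6.10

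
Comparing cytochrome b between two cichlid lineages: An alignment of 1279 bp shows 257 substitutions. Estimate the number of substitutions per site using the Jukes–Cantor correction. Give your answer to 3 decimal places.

0.234

p = 257/1279 ≈ 0.200938.
d = −(3/4) ln(1 − 4p/3) = −0.75 ln(1 − 0.267917) = −0.75 ln(0.732083)
  = −0.75 × (-0.311861) = 0.233896 substitutions/site.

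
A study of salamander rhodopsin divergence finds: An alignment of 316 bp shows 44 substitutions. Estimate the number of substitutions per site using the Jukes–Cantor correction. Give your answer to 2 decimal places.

p = 44/316 ≈ 0.139241.
d = −(3/4) ln(1 − 4p/3) = −0.75 ln(1 − 0.185655) = −0.75 ln(0.814345)
  = −0.75 × (-0.205371) = 0.154028 substitutions/site.

0.15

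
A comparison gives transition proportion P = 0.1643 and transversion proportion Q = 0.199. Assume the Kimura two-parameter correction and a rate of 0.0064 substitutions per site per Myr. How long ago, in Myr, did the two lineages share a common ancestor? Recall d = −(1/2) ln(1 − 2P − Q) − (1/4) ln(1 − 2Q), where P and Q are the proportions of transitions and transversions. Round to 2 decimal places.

39.21

Under the Kimura two-parameter model, d = −½ ln(1 − 2P − Q) − ¼ ln(1 − 2Q).
1 − 2P − Q = 0.4724, giving −½ ln(0.4724) = 0.374965.
1 − 2Q = 0.602, giving −¼ ln(0.602) = 0.126874.
d = 0.374965 + 0.126874 = 0.501839.
Under a molecular clock d = 2μt, so t = d/(2μ) = 0.501839 / (2 × 0.0064) = 39.21 Myr.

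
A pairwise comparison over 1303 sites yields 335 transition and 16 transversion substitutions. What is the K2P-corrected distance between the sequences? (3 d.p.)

P = 335/1303 ≈ 0.257099 and Q = 16/1303 ≈ 0.012279.
Under the Kimura two-parameter model, d = −½ ln(1 − 2P − Q) − ¼ ln(1 − 2Q).
1 − 2P − Q = 0.473523, giving −½ ln(0.473523) = 0.373777.
1 − 2Q = 0.975442, giving −¼ ln(0.975442) = 0.006216.
d = 0.373777 + 0.006216 = 0.379993.

0.380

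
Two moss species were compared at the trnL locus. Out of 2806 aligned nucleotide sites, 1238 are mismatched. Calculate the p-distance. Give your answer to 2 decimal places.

p = 1238/2806 = 0.441197… ≈ 0.44 (to 2 d.p.).

0.44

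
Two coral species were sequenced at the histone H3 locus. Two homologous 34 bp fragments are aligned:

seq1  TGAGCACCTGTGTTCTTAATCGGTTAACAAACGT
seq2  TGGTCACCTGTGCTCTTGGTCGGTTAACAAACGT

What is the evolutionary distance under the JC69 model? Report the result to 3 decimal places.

0.164

The sequences differ at 5 of 34 sites (3, 4, 13, 18, 19), so p = 5/34 ≈ 0.147059.
d = −(3/4) ln(1 − 4p/3) = −0.75 ln(1 − 0.196079) = −0.75 ln(0.803921)
  = −0.75 × (-0.218254) = 0.163691 substitutions/site.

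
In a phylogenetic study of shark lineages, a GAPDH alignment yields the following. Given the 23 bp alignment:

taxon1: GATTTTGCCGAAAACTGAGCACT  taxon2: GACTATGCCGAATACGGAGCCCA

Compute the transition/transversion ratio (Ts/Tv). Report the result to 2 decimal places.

Transitions are A↔G and C↔T; transversions are all other mismatches.
Transitions: 1. Transversions: 5.
R = 1/5 = 0.20.

0.20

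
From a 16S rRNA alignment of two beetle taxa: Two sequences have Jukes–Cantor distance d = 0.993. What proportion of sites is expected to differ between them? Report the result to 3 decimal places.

0.550

p = (3/4)(1 − e^(−4d/3)) = 0.75 × (1 − e^(-1.324)) = 0.75 × (1 − 0.266069) = 0.550448.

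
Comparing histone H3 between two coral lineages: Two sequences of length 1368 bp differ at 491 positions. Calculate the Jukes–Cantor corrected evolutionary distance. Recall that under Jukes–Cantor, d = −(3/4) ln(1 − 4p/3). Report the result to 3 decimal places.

p = 491/1368 ≈ 0.358918.
d = −(3/4) ln(1 − 4p/3) = −0.75 ln(1 − 0.478557) = −0.75 ln(0.521443)
  = −0.75 × (-0.651155) = 0.488366 substitutions/site.

0.488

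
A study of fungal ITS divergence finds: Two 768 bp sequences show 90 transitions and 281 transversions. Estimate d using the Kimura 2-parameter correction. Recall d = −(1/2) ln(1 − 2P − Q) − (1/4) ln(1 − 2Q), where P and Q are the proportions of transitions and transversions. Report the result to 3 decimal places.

0.787

P = 90/768 ≈ 0.117188 and Q = 281/768 ≈ 0.365885.
Under the Kimura two-parameter model, d = −½ ln(1 − 2P − Q) − ¼ ln(1 − 2Q).
1 − 2P − Q = 0.399739, giving −½ ln(0.399739) = 0.458472.
1 − 2Q = 0.26823, giving −¼ ln(0.26823) = 0.328978.
d = 0.458472 + 0.328978 = 0.787450.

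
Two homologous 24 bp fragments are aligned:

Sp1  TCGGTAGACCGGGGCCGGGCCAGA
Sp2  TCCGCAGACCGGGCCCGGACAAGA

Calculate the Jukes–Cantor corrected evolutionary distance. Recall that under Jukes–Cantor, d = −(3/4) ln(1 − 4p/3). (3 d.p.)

0.244

The sequences differ at 5 of 24 sites (3, 5, 14, 19, 21), so p = 5/24 ≈ 0.208333.
d = −(3/4) ln(1 − 4p/3) = −0.75 ln(1 − 0.277777) = −0.75 ln(0.722223)
  = −0.75 × (-0.325421) = 0.244066 substitutions/site.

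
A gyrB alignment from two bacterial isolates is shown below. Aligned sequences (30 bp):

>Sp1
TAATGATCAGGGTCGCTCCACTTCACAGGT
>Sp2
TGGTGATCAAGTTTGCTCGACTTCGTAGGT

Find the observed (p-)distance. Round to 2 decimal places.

0.27

The sequences differ at 8 of 30 positions (sites 2, 3, 10, 12, 14, 19, 25, 26).
p = 8/30 = 0.266666… ≈ 0.27 (to 2 d.p.).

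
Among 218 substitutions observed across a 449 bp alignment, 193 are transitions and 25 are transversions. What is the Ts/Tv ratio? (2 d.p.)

7.72

R = 193/25 = 7.72.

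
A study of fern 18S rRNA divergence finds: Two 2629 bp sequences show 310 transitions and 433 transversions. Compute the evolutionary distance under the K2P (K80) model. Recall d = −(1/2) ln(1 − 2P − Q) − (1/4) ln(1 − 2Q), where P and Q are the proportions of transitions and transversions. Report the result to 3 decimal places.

0.356

P = 310/2629 ≈ 0.117916 and Q = 433/2629 ≈ 0.164701.
Under the Kimura two-parameter model, d = −½ ln(1 − 2P − Q) − ¼ ln(1 − 2Q).
1 − 2P − Q = 0.599467, giving −½ ln(0.599467) = 0.255857.
1 − 2Q = 0.670598, giving −¼ ln(0.670598) = 0.099896.
d = 0.255857 + 0.099896 = 0.355753.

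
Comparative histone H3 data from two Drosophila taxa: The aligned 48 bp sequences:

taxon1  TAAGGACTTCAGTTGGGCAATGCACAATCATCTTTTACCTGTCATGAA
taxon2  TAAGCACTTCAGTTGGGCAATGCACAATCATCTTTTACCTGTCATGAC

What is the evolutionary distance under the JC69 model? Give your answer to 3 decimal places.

0.043

The sequences differ at 2 of 48 sites (5, 48), so p = 2/48 ≈ 0.041667.
d = −(3/4) ln(1 − 4p/3) = −0.75 ln(1 − 0.055556) = −0.75 ln(0.944444)
  = −0.75 × (-0.057159) = 0.042869 substitutions/site.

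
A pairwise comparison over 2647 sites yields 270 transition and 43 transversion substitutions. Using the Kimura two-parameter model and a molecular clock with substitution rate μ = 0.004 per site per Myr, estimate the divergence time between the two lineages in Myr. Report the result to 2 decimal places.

P = 270/2647 ≈ 0.102002 and Q = 43/2647 ≈ 0.016245.
Under the Kimura two-parameter model, d = −½ ln(1 − 2P − Q) − ¼ ln(1 − 2Q).
1 − 2P − Q = 0.779751, giving −½ ln(0.779751) = 0.124390.
1 − 2Q = 0.96751, giving −¼ ln(0.96751) = 0.008257.
d = 0.124390 + 0.008257 = 0.132647.
Under a molecular clock d = 2μt, so t = d/(2μ) = 0.132647 / (2 × 0.004) = 16.58 Myr.

16.58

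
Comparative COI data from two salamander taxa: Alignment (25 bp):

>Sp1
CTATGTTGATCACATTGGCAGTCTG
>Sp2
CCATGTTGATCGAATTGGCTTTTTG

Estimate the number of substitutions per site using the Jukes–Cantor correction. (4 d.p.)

The sequences differ at 6 of 25 sites (2, 12, 13, 20, 21, 23), so p = 6/25 = 0.24.
d = −(3/4) ln(1 − 4p/3) = −0.75 ln(1 − 0.32) = −0.75 ln(0.68)
  = −0.75 × (-0.385662) = 0.289247 substitutions/site.

0.2892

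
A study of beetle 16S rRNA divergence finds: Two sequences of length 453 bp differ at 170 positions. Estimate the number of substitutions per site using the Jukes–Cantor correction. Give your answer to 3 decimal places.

0.520

p = 170/453 ≈ 0.375276.
d = −(3/4) ln(1 − 4p/3) = −0.75 ln(1 − 0.500368) = −0.75 ln(0.499632)
  = −0.75 × (-0.693883) = 0.520412 substitutions/site.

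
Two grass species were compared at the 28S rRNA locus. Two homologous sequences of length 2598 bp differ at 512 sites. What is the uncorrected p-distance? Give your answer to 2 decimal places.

0.20

p = 512/2598 = 0.197074… ≈ 0.20 (to 2 d.p.).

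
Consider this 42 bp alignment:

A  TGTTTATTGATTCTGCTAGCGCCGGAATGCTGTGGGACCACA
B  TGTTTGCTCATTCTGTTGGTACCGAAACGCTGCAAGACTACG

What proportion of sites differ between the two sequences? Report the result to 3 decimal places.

The sequences differ at 14 of 42 positions.
p = 14/42 = 0.333333… ≈ 0.333 (to 3 d.p.).

0.333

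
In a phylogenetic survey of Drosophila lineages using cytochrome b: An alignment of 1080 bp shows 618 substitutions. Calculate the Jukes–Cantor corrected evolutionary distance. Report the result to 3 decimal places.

p = 618/1080 ≈ 0.572222.
d = −(3/4) ln(1 − 4p/3) = −0.75 ln(1 − 0.762963) = −0.75 ln(0.237037)
  = −0.75 × (-1.439539) = 1.079654 substitutions/site.

1.080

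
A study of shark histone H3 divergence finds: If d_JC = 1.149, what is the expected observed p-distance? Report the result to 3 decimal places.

0.588

p = (3/4)(1 − e^(−4d/3)) = 0.75 × (1 − e^(-1.532)) = 0.75 × (1 − 0.216103) = 0.587923.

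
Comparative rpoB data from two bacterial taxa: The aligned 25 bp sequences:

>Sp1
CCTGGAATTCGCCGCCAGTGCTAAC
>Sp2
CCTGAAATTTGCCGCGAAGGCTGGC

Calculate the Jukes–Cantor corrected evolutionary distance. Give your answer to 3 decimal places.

0.351

The sequences differ at 7 of 25 sites (5, 10, 16, 18, 19, 23, 24), so p = 7/25 = 0.28.
d = −(3/4) ln(1 − 4p/3) = −0.75 ln(1 − 0.373333) = −0.75 ln(0.626667)
  = −0.75 × (-0.467340) = 0.350505 substitutions/site.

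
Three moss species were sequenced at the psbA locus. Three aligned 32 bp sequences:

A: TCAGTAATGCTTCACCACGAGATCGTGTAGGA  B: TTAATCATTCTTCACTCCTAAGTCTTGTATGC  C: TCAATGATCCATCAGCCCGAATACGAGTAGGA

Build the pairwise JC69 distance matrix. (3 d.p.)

A–B: 12/32 sites differ → p = 0.375, d = −0.75 ln(1 − 0.5) = 0.519860 ≈ 0.520.
A–C: 10/32 sites differ → p = 0.3125, d = −0.75 ln(1 − 0.416667) = 0.404248 ≈ 0.404.
B–C: 13/32 sites differ → p = 0.40625, d = −0.75 ln(1 − 0.541667) = 0.585119 ≈ 0.585.

d(A,B) = 0.520, d(A,C) = 0.404, d(B,C) = 0.585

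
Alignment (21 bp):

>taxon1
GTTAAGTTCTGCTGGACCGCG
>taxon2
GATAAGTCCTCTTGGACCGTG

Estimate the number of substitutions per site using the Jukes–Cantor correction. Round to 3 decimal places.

The sequences differ at 5 of 21 sites (2, 8, 11, 12, 20), so p = 5/21 ≈ 0.238095.
d = −(3/4) ln(1 − 4p/3) = −0.75 ln(1 − 0.31746) = −0.75 ln(0.68254)
  = −0.75 × (-0.381934) = 0.286451 substitutions/site.

0.286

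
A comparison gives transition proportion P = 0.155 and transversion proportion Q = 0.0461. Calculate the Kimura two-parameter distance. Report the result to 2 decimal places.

0.24

Under the Kimura two-parameter model, d = −½ ln(1 − 2P − Q) − ¼ ln(1 − 2Q).
1 − 2P − Q = 0.6439, giving −½ ln(0.6439) = 0.220106.
1 − 2Q = 0.9078, giving −¼ ln(0.9078) = 0.024183.
d = 0.220106 + 0.024183 = 0.244289.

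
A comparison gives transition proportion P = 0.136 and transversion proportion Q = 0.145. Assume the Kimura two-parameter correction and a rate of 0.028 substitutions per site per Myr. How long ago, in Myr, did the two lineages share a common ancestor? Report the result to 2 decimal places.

Under the Kimura two-parameter model, d = −½ ln(1 − 2P − Q) − ¼ ln(1 − 2Q).
1 − 2P − Q = 0.583, giving −½ ln(0.583) = 0.269784.
1 − 2Q = 0.71, giving −¼ ln(0.71) = 0.085623.
d = 0.269784 + 0.085623 = 0.355407.
Under a molecular clock d = 2μt, so t = d/(2μ) = 0.355407 / (2 × 0.028) = 6.35 Myr.

6.35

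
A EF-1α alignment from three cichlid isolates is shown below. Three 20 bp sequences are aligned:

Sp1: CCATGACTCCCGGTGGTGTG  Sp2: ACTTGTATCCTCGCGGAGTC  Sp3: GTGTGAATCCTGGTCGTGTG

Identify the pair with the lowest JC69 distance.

Sp1–Sp2: 9/20 differ, p = 0.450, d = 0.687.
Sp1–Sp3: 6/20 differ, p = 0.300, d = 0.383.
Sp2–Sp3: 9/20 differ, p = 0.450, d = 0.687.
The smallest distance is between Sp1 and Sp3.

Sp1 and Sp3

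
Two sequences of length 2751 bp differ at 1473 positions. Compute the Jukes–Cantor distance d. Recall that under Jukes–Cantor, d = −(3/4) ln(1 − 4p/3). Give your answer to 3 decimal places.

p = 1473/2751 ≈ 0.535442.
d = −(3/4) ln(1 − 4p/3) = −0.75 ln(1 − 0.713923) = −0.75 ln(0.286077)
  = −0.75 × (-1.251494) = 0.938621 substitutions/site.

0.939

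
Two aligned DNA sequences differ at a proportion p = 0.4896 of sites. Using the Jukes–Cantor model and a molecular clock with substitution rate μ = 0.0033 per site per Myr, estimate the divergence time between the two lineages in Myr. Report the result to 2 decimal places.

d = −(3/4) ln(1 − 4p/3) = −0.75 ln(1 − 0.6528) = −0.75 ln(0.3472)
  = −0.75 × (-1.057854) = 0.793391 substitutions/site.
Under a molecular clock d = 2μt, so t = d/(2μ) = 0.793391 / (2 × 0.0033) = 120.21 Myr.

120.21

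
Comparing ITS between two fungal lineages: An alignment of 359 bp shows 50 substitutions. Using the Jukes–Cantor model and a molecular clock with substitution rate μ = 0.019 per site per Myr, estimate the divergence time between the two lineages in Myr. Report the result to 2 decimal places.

4.05

p = 50/359 ≈ 0.139276.
d = −(3/4) ln(1 − 4p/3) = −0.75 ln(1 − 0.185701) = −0.75 ln(0.814299)
  = −0.75 × (-0.205428) = 0.154071 substitutions/site.
Under a molecular clock d = 2μt, so t = d/(2μ) = 0.154071 / (2 × 0.019) = 4.05 Myr.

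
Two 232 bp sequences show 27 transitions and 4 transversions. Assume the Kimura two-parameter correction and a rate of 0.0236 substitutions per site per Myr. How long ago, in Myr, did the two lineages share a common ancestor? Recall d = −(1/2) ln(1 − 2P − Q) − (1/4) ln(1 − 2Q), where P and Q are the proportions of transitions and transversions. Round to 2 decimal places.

P = 27/232 ≈ 0.116379 and Q = 4/232 ≈ 0.017241.
Under the Kimura two-parameter model, d = −½ ln(1 − 2P − Q) − ¼ ln(1 − 2Q).
1 − 2P − Q = 0.750001, giving −½ ln(0.750001) = 0.143840.
1 − 2Q = 0.965518, giving −¼ ln(0.965518) = 0.008773.
d = 0.143840 + 0.008773 = 0.152613.
Under a molecular clock d = 2μt, so t = d/(2μ) = 0.152613 / (2 × 0.0236) = 3.23 Myr.

3.23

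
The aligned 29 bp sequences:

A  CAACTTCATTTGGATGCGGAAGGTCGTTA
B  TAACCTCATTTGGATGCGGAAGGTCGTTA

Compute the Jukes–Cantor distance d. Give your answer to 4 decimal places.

The sequences differ at 2 of 29 sites (1, 5), so p = 2/29 ≈ 0.068966.
d = −(3/4) ln(1 − 4p/3) = −0.75 ln(1 − 0.091955) = −0.75 ln(0.908045)
  = −0.75 × (-0.096461) = 0.072346 substitutions/site.

0.0723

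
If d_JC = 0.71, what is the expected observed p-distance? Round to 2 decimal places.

p = (3/4)(1 − e^(−4d/3)) = 0.75 × (1 − e^(-0.946667)) = 0.75 × (1 − 0.388032) = 0.458976.

0.46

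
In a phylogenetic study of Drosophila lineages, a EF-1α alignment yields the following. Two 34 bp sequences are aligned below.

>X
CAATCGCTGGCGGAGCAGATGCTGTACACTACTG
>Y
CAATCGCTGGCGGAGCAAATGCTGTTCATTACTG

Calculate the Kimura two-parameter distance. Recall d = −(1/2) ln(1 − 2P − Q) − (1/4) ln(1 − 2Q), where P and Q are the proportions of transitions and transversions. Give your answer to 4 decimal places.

Of 34 sites, 2 differences are transitions and 1 are transversions, so P = 2/34 ≈ 0.058824 and Q = 1/34 ≈ 0.029412.
Under the Kimura two-parameter model, d = −½ ln(1 − 2P − Q) − ¼ ln(1 − 2Q).
1 − 2P − Q = 0.85294, giving −½ ln(0.85294) = 0.079533.
1 − 2Q = 0.941176, giving −¼ ln(0.941176) = 0.015156.
d = 0.079533 + 0.015156 = 0.094689.

0.0947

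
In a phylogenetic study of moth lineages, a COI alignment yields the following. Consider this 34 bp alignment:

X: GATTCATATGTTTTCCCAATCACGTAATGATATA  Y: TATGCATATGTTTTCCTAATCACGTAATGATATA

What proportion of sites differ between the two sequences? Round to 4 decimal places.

0.0882

The sequences differ at 3 of 34 positions (sites 1, 4, 17).
p = 3/34 = 0.088235… ≈ 0.0882 (to 4 d.p.).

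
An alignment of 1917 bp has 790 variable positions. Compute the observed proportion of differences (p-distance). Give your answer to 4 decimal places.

0.4121

p = 790/1917 = 0.412102… ≈ 0.4121 (to 4 d.p.).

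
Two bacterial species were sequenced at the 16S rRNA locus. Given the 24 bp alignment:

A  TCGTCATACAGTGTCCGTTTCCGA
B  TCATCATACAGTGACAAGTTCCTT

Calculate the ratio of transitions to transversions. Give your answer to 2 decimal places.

0.40

Transitions are A↔G and C↔T; transversions are all other mismatches.
Transitions: 2. Transversions: 5.
R = 2/5 = 0.40.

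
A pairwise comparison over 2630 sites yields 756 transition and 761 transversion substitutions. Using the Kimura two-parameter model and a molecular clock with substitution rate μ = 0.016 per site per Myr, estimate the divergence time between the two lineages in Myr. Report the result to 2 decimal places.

37.96

P = 756/2630 ≈ 0.287452 and Q = 761/2630 ≈ 0.289354.
Under the Kimura two-parameter model, d = −½ ln(1 − 2P − Q) − ¼ ln(1 − 2Q).
1 − 2P − Q = 0.135742, giving −½ ln(0.135742) = 0.998500.
1 − 2Q = 0.421292, giving −¼ ln(0.421292) = 0.216107.
d = 0.998500 + 0.216107 = 1.214607.
Under a molecular clock d = 2μt, so t = d/(2μ) = 1.214607 / (2 × 0.016) = 37.96 Myr.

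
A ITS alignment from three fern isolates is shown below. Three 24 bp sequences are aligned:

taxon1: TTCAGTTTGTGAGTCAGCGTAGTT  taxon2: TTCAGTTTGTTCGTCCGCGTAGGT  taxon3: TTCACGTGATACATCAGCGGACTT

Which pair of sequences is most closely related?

taxon1 and taxon2

taxon1–taxon2: 4/24 differ, p = 0.167, d = 0.188.
taxon1–taxon3: 9/24 differ, p = 0.375, d = 0.520.
taxon2–taxon3: 10/24 differ, p = 0.417, d = 0.608.
The smallest distance is between taxon1 and taxon2.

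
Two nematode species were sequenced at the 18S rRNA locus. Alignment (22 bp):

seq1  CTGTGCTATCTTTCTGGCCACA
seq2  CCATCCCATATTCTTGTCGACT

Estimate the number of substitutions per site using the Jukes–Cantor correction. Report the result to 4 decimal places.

The sequences differ at 10 of 22 sites (2, 3, 5, 7, 10, 13, 14, 17, 19, 22), so p = 10/22 ≈ 0.454545.
d = −(3/4) ln(1 − 4p/3) = −0.75 ln(1 − 0.60606) = −0.75 ln(0.39394)
  = −0.75 × (-0.931557) = 0.698668 substitutions/site.

0.6987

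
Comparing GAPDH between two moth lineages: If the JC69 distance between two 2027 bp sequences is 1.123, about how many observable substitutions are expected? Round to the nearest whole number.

1180

Invert JC69: p = (3/4)(1 − e^(−4d/3)) = 0.75 × (1 − e^(-1.497333)) = 0.75 × (1 − 0.223726) = 0.582206.
Expected differing sites = pL ≈ 0.582206 × 2027 = 1180.131562 ≈ 1180.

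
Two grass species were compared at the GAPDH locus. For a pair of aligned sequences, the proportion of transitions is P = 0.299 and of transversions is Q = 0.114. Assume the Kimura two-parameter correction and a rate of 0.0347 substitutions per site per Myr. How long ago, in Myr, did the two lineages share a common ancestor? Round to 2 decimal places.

Under the Kimura two-parameter model, d = −½ ln(1 − 2P − Q) − ¼ ln(1 − 2Q).
1 − 2P − Q = 0.288, giving −½ ln(0.288) = 0.622397.
1 − 2Q = 0.772, giving −¼ ln(0.772) = 0.064693.
d = 0.622397 + 0.064693 = 0.687090.
Under a molecular clock d = 2μt, so t = d/(2μ) = 0.687090 / (2 × 0.0347) = 9.90 Myr.

9.90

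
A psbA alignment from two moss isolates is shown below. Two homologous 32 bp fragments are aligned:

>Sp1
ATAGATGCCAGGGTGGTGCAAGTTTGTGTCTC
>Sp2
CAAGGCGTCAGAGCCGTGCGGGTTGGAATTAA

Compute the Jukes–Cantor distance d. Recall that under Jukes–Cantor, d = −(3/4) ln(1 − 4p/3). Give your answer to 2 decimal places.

The sequences differ at 16 of 32 sites, so p = 16/32 = 0.5.
d = −(3/4) ln(1 − 4p/3) = −0.75 ln(1 − 0.666667) = −0.75 ln(0.333333)
  = −0.75 × (-1.098613) = 0.823960 substitutions/site.

0.82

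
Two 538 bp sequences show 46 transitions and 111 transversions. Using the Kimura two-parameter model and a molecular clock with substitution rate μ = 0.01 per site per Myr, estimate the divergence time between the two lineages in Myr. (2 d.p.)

18.49

P = 46/538 ≈ 0.085502 and Q = 111/538 ≈ 0.20632.
Under the Kimura two-parameter model, d = −½ ln(1 − 2P − Q) − ¼ ln(1 − 2Q).
1 − 2P − Q = 0.622676, giving −½ ln(0.622676) = 0.236864.
1 − 2Q = 0.58736, giving −¼ ln(0.58736) = 0.133029.
d = 0.236864 + 0.133029 = 0.369893.
Under a molecular clock d = 2μt, so t = d/(2μ) = 0.369893 / (2 × 0.01) = 18.49 Myr.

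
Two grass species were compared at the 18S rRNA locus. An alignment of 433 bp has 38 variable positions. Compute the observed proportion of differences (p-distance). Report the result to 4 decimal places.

0.0878

p = 38/433 = 0.087759… ≈ 0.0878 (to 4 d.p.).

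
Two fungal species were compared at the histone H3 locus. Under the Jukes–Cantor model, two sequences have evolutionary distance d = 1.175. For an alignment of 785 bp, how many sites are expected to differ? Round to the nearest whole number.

466

Invert JC69: p = (3/4)(1 − e^(−4d/3)) = 0.75 × (1 − e^(-1.566667)) = 0.75 × (1 − 0.208740) = 0.593445.
Expected differing sites = pL ≈ 0.593445 × 785 = 465.854325 ≈ 466.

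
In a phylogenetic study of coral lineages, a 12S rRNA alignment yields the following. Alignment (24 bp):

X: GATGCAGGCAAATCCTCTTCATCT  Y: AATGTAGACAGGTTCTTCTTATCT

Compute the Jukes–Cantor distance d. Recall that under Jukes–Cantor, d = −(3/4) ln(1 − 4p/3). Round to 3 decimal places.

The sequences differ at 9 of 24 sites (1, 5, 8, 11, 12, 14, 17, 18, 20), so p = 9/24 = 0.375.
d = −(3/4) ln(1 − 4p/3) = −0.75 ln(1 − 0.5) = −0.75 ln(0.5)
  = −0.75 × (-0.693147) = 0.519860 substitutions/site.

0.520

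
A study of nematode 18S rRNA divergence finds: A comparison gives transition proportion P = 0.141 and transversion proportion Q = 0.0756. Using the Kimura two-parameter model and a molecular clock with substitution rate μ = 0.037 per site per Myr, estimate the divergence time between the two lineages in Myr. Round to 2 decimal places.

3.54

Under the Kimura two-parameter model, d = −½ ln(1 − 2P − Q) − ¼ ln(1 − 2Q).
1 − 2P − Q = 0.6424, giving −½ ln(0.6424) = 0.221272.
1 − 2Q = 0.8488, giving −¼ ln(0.8488) = 0.040983.
d = 0.221272 + 0.040983 = 0.262255.
Under a molecular clock d = 2μt, so t = d/(2μ) = 0.262255 / (2 × 0.037) = 3.54 Myr.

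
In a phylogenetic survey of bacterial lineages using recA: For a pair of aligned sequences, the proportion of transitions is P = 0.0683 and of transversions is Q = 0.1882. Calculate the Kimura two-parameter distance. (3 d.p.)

0.314

Under the Kimura two-parameter model, d = −½ ln(1 − 2P − Q) − ¼ ln(1 − 2Q).
1 − 2P − Q = 0.6752, giving −½ ln(0.6752) = 0.196373.
1 − 2Q = 0.6236, giving −¼ ln(0.6236) = 0.118062.
d = 0.196373 + 0.118062 = 0.314435.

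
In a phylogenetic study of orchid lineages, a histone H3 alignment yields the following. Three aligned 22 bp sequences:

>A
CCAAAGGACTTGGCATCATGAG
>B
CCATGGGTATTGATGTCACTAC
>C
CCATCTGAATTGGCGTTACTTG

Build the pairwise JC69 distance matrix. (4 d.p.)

d(A,B) = 0.6987, d(A,C) = 0.5913, d(B,C) = 0.4975

A–B: 10/22 sites differ → p ≈ 0.454545, d = −0.75 ln(1 − 0.60606) = 0.698667 ≈ 0.6987.
A–C: 9/22 sites differ → p ≈ 0.409091, d = −0.75 ln(1 − 0.545455) = 0.591344 ≈ 0.5913.
B–C: 8/22 sites differ → p ≈ 0.363636, d = −0.75 ln(1 − 0.484848) = 0.497470 ≈ 0.4975.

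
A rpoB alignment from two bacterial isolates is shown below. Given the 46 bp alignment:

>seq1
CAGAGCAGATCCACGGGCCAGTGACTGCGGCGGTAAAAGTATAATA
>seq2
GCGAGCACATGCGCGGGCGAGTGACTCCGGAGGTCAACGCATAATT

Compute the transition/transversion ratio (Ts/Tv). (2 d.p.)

Transitions are A↔G and C↔T; transversions are all other mismatches.
Transitions: 2. Transversions: 10.
R = 2/10 = 0.20.

0.20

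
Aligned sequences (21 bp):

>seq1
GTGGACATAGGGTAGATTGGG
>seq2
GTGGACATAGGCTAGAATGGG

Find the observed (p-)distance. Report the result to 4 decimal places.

0.0952

The sequences differ at 2 of 21 positions (sites 12, 17).
p = 2/21 = 0.095238… ≈ 0.0952 (to 4 d.p.).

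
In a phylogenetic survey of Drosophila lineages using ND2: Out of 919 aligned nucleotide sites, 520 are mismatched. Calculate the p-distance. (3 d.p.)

0.566

p = 520/919 = 0.565832… ≈ 0.566 (to 3 d.p.).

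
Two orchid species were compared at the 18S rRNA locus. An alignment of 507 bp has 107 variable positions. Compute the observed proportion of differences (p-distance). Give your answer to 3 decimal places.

p = 107/507 = 0.211045… ≈ 0.211 (to 3 d.p.).

0.211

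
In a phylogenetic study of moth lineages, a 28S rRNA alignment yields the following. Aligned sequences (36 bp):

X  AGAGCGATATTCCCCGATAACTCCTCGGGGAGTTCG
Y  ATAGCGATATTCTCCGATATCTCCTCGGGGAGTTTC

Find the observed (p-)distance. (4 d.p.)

0.1389

The sequences differ at 5 of 36 positions (sites 2, 13, 20, 35, 36).
p = 5/36 = 0.138888… ≈ 0.1389 (to 4 d.p.).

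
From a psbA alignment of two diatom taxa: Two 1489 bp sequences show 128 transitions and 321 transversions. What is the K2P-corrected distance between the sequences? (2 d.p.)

P = 128/1489 ≈ 0.085964 and Q = 321/1489 ≈ 0.215581.
Under the Kimura two-parameter model, d = −½ ln(1 − 2P − Q) − ¼ ln(1 − 2Q).
1 − 2P − Q = 0.612491, giving −½ ln(0.612491) = 0.245111.
1 − 2Q = 0.568838, giving −¼ ln(0.568838) = 0.141040.
d = 0.245111 + 0.141040 = 0.386151.

0.39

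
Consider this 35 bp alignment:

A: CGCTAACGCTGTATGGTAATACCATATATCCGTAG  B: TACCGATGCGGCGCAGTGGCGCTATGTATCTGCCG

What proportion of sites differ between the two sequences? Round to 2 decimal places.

0.54

The sequences differ at 19 of 35 positions.
p = 19/35 = 0.542857… ≈ 0.54 (to 2 d.p.).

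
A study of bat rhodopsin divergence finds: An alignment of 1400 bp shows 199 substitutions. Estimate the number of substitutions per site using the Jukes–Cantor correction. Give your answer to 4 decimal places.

0.1576

p = 199/1400 ≈ 0.142143.
d = −(3/4) ln(1 − 4p/3) = −0.75 ln(1 − 0.189524) = −0.75 ln(0.810476)
  = −0.75 × (-0.210134) = 0.157601 substitutions/site.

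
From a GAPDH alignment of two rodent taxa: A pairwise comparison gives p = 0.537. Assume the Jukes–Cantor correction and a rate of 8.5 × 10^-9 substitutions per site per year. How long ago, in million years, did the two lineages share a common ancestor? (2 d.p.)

d = −(3/4) ln(1 − 4p/3) = −0.75 ln(1 − 0.716) = −0.75 ln(0.284)
  = −0.75 × (-1.258781) = 0.944086 substitutions/site.
Under a molecular clock d = 2μt, so t = d/(2μ) = 0.944086 / (2 × 8.5 × 10^-9) = 55.53 million years.

55.53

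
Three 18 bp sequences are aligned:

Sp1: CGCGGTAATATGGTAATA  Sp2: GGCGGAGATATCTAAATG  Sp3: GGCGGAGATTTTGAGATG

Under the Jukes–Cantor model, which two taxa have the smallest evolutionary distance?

Sp2 and Sp3

Sp1–Sp2: 7/18 differ, p = 0.389, d = 0.548.
Sp1–Sp3: 8/18 differ, p = 0.444, d = 0.673.
Sp2–Sp3: 4/18 differ, p = 0.222, d = 0.264.
The smallest distance is between Sp2 and Sp3.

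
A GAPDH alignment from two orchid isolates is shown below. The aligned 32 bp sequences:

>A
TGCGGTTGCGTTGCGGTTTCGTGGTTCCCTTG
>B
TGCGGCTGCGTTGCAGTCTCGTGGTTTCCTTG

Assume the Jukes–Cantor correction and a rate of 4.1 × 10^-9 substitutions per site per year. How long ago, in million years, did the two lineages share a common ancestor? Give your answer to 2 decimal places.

16.68

The sequences differ at 4 of 32 sites (6, 15, 18, 27), so p = 4/32 = 0.125.
d = −(3/4) ln(1 − 4p/3) = −0.75 ln(1 − 0.166667) = −0.75 ln(0.833333)
  = −0.75 × (-0.182322) = 0.136742 substitutions/site.
Under a molecular clock d = 2μt, so t = d/(2μ) = 0.136742 / (2 × 4.1 × 10^-9) = 16.68 million years.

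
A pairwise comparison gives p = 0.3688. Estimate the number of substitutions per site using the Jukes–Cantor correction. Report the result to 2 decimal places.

0.51

d = −(3/4) ln(1 − 4p/3) = −0.75 ln(1 − 0.491733) = −0.75 ln(0.508267)
  = −0.75 × (-0.676748) = 0.507561 substitutions/site.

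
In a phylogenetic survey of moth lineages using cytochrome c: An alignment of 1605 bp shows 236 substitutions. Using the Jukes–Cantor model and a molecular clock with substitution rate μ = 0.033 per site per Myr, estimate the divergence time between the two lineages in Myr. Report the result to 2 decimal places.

p = 236/1605 ≈ 0.14704.
d = −(3/4) ln(1 − 4p/3) = −0.75 ln(1 − 0.196053) = −0.75 ln(0.803947)
  = −0.75 × (-0.218222) = 0.163667 substitutions/site.
Under a molecular clock d = 2μt, so t = d/(2μ) = 0.163667 / (2 × 0.033) = 2.48 Myr.

2.48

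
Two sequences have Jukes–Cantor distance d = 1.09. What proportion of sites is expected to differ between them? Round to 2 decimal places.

0.57

p = (3/4)(1 − e^(−4d/3)) = 0.75 × (1 − e^(-1.453333)) = 0.75 × (1 − 0.233790) = 0.574658.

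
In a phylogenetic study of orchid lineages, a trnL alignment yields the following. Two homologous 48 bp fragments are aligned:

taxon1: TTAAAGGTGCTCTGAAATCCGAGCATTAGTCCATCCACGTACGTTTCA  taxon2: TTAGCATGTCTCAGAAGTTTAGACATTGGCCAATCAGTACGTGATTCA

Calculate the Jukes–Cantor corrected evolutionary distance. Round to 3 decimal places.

0.824

The sequences differ at 24 of 48 sites, so p = 24/48 = 0.5.
d = −(3/4) ln(1 − 4p/3) = −0.75 ln(1 − 0.666667) = −0.75 ln(0.333333)
  = −0.75 × (-1.098613) = 0.823960 substitutions/site.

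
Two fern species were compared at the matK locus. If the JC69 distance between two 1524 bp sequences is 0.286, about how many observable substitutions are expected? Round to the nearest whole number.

362

Invert JC69: p = (3/4)(1 − e^(−4d/3)) = 0.75 × (1 − e^(-0.381333)) = 0.75 × (1 − 0.682950) = 0.237788.
Expected differing sites = pL ≈ 0.237788 × 1524 = 362.388912 ≈ 362.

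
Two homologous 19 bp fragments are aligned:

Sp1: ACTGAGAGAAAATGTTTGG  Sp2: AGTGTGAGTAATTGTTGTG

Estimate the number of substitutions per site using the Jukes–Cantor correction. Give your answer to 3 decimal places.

0.410

The sequences differ at 6 of 19 sites (2, 5, 9, 12, 17, 18), so p = 6/19 ≈ 0.315789.
d = −(3/4) ln(1 − 4p/3) = −0.75 ln(1 − 0.421052) = −0.75 ln(0.578948)
  = −0.75 × (-0.546543) = 0.409907 substitutions/site.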